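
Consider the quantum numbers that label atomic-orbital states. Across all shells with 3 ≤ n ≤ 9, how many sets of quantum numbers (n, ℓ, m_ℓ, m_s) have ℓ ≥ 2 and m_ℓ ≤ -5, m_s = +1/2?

20

For each n in the range, tally the orbitals obeying ℓ ≥ 2 and m_ℓ ≤ -5:
n=6 → 1; n=7 → 3; n=8 → 6; n=9 → 10.
Orbitals: 1 + 3 + 6 + 10 = 20. With m_s fixed to +1/2 there is one state per orbital, so 20 states.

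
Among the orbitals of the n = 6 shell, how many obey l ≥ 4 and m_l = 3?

The (l, m_l) pairs meeting l ≥ 4 and m_l = 3 give: l=4 → 1; l=5 → 1.
Total orbitals: 1 + 1 = 2.

2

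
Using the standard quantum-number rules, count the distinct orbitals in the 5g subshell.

9

A subshell has 2l+1 orbitals; with l = 4, that's 9.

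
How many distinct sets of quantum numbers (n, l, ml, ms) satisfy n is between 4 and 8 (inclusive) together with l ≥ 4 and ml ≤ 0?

Work shell by shell — for each n, count the (l, ml) pairs that satisfy l ≥ 4 and ml ≤ 0:
n=5 → 5; n=6 → 11; n=7 → 18; n=8 → 26.
Orbitals: 5 + 11 + 18 + 26 = 60. Including both spin states (ms = ±1/2) gives 2 × 60 = 120 states.

120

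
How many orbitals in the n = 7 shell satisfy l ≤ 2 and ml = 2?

With n = 7 the allowed l are 0, 1, …, 6.
The (l, ml) pairs meeting l ≤ 2 and ml = 2 give: l=2 → 1.
Total orbitals: 1.

1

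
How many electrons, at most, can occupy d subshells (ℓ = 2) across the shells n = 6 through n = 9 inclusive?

40

A d subshell (ℓ = 2) exists for every n ≥ 3, so shells n = 6, 7, 8, 9 each contribute one — 4 subshells.
Since each d subshell holds 2(2·2+1) = 10 electrons, the total is 4 × 10 = 40.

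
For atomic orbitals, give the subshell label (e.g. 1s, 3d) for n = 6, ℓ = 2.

ℓ = 2 corresponds to the letter 'd', so the subshell is 6d.

6d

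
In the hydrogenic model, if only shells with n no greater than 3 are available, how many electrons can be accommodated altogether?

28

Total orbitals = 1² + 2² + 3² = 14. Doubling for spin gives 28 electrons.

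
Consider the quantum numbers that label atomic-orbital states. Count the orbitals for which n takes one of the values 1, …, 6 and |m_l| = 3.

For each n in the range, tally the orbitals obeying |m_l| = 3:
n=4 → 2; n=5 → 4; n=6 → 6.
Total orbitals: 2 + 4 + 6 = 12.

12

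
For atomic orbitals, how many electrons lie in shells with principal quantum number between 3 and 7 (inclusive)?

270

Shell n has n² orbitals: 3²=9 + 4²=16 + 5²=25 + 6²=36 + 7²=49 = 135 orbitals.
Two spin states per orbital: 2 × 135 = 270 electrons.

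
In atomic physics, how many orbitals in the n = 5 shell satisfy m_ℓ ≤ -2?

6

Per ℓ-value: ℓ=2 → 1; ℓ=3 → 2; ℓ=4 → 3.
Total orbitals: 1 + 2 + 3 = 6.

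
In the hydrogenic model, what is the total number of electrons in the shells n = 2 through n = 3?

26

Shell n has n² orbitals: 2²=4 + 3²=9 = 13 orbitals.
Two spin states per orbital: 2 × 13 = 26 electrons.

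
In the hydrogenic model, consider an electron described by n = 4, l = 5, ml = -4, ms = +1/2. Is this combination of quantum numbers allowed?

The orbital quantum number must satisfy 0 ≤ l ≤ n−1. With n = 4 the allowed l values are 0, 1, 2, 3, so l = 5 is out of range.

No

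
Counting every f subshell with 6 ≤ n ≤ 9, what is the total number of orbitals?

28

An f subshell (l = 3) exists for every n ≥ 4, so shells n = 6, 7, 8, 9 each contribute one — 4 subshells.
Since each f subshell has 2·3+1 = 7 orbitals, the total is 4 × 7 = 28.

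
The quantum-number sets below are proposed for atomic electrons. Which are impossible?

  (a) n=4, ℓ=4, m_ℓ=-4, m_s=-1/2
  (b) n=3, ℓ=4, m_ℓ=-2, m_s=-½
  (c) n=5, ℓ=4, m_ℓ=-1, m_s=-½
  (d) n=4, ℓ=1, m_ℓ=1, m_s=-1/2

(a) has ℓ = 4 ≥ n = 4, violating 0 ≤ ℓ ≤ n−1.
(b) has ℓ = 4 ≥ n = 3, violating 0 ≤ ℓ ≤ n−1.
The remaining sets (c), (d) satisfy all four rules.

(a) and (b)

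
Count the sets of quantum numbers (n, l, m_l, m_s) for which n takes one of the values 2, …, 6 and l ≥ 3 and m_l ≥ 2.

For each n in the range, tally the orbitals obeying l ≥ 3 and m_l ≥ 2:
n=4 → 2; n=5 → 5; n=6 → 9.
Orbitals: 2 + 5 + 9 = 16. Including both spin states (m_s = ±1/2) gives 2 × 16 = 32 states.

32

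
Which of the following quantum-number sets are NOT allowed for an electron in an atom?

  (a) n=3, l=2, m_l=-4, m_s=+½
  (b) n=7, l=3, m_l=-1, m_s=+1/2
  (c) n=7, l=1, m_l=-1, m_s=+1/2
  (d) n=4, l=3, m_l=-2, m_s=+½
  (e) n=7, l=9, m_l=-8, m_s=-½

(a) and (e)

(a) has |m_l| = 4 > l = 2, violating −l ≤ m_l ≤ l.
(e) has l = 9 ≥ n = 7, violating 0 ≤ l ≤ n−1.
The remaining sets (b), (c), (d) satisfy all four rules.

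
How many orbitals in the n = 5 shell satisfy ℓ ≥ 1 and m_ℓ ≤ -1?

For n = 5, ℓ ranges over 0 … 4.
Per ℓ-value: ℓ=1 → 1; ℓ=2 → 2; ℓ=3 → 3; ℓ=4 → 4.
Total orbitals: 1 + 2 + 3 + 4 = 10.

10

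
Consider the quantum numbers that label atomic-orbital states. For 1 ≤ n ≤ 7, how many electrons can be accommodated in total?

280

Total orbitals = 1² + 2² + 3² + 4² + 5² + 6² + 7² = 140. Doubling for spin gives 280 electrons.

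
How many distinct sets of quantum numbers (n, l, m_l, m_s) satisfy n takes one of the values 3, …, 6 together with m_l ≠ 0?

136

Work shell by shell — for each n, count the (l, m_l) pairs that satisfy m_l ≠ 0:
n=3 → 6; n=4 → 12; n=5 → 20; n=6 → 30.
Orbitals: 6 + 12 + 20 + 30 = 68. Including both spin states (m_s = ±1/2) gives 2 × 68 = 136 states.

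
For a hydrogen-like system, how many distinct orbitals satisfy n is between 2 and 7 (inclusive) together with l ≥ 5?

Per-shell orbital counts meeting the constraint:
n=6 → 11; n=7 → 24.
Total orbitals: 11 + 24 = 35.

35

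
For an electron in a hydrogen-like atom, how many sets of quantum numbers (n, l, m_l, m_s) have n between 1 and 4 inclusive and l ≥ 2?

Count contributing orbitals for each principal shell:
n=3 → 5; n=4 → 12.
Orbitals: 5 + 12 = 17. Including both spin states (m_s = ±1/2) gives 2 × 17 = 34 states.

34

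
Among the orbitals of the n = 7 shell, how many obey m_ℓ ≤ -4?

6

The (ℓ, m_ℓ) pairs meeting m_ℓ ≤ -4 give: ℓ=4 → 1; ℓ=5 → 2; ℓ=6 → 3.
Total orbitals: 1 + 2 + 3 = 6.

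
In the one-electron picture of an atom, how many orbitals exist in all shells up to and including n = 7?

140

Total orbitals = 1² + 2² + 3² + 4² + 5² + 6² + 7² = 140.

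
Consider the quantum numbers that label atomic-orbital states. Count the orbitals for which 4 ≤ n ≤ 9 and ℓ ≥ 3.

Per-shell orbital counts meeting the constraint:
n=4 → 7; n=5 → 16; n=6 → 27; n=7 → 40; n=8 → 55; n=9 → 72.
Total orbitals: 7 + 16 + 27 + 40 + 55 + 72 = 217.

217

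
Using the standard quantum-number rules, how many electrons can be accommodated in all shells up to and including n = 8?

Total orbitals = 1² + 2² + 3² + 4² + 5² + 6² + 7² + 8² = 204. Doubling for spin gives 408 electrons.

408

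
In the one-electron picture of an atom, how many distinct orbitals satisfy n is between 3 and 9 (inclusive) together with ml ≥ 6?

Go shell by shell, enumerating (l, ml) with ml ≥ 6:
n=7 → 1; n=8 → 3; n=9 → 6.
Total orbitals: 1 + 3 + 6 = 10.

10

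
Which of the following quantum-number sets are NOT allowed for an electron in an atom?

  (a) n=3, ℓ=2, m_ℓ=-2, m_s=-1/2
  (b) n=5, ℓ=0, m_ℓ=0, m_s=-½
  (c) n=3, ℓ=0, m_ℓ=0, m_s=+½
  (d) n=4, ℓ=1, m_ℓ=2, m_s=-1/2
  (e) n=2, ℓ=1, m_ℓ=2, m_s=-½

(d) has |m_ℓ| = 2 > ℓ = 1, violating −ℓ ≤ m_ℓ ≤ ℓ.
(e) has |m_ℓ| = 2 > ℓ = 1, violating −ℓ ≤ m_ℓ ≤ ℓ.
The remaining sets (a), (b), (c) satisfy all four rules.

(d) and (e)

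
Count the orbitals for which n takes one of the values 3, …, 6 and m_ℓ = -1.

14

Work shell by shell — for each n, count the (ℓ, m_ℓ) pairs that satisfy m_ℓ = -1:
n=3 → 2; n=4 → 3; n=5 → 4; n=6 → 5.
Total orbitals: 2 + 3 + 4 + 5 = 14.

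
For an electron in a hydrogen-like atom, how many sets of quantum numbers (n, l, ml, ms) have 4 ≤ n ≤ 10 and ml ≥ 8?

Treat each shell separately and count matching orbitals:
n=9 → 1; n=10 → 3.
Orbitals: 1 + 3 = 4. Including both spin states (ms = ±1/2) gives 2 × 4 = 8 states.

8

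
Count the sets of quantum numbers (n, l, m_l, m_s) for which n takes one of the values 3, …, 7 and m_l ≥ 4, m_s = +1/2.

10

For each n in the range, tally the orbitals obeying m_l ≥ 4:
n=5 → 1; n=6 → 3; n=7 → 6.
Orbitals: 1 + 3 + 6 = 10. With m_s fixed to +1/2 there is one state per orbital, so 10 states.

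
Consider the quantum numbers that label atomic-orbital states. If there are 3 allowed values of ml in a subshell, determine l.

ml ranges over 2l+1 integers, so 2l+1 = 3 ⇒ l = 1.

l = 1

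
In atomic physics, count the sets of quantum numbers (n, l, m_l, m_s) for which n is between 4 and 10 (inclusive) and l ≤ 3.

224

Work shell by shell — for each n, count the (l, m_l) pairs that satisfy l ≤ 3:
n=4 → 16; n=5 → 16; n=6 → 16; n=7 → 16; n=8 → 16; n=9 → 16; n=10 → 16.
Orbitals: 16 + 16 + 16 + 16 + 16 + 16 + 16 = 112. Including both spin states (m_s = ±1/2) gives 2 × 112 = 224 states.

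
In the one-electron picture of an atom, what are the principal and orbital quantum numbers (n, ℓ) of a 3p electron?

The leading integer gives n = 3; the letter 'p' means ℓ = 1.

n = 3, ℓ = 1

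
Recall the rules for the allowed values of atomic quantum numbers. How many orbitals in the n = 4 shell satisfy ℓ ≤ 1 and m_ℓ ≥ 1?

With n = 4 the allowed ℓ are 0, 1, …, 3.
Orbitals with ℓ ≤ 1 and m_ℓ ≥ 1, by ℓ: ℓ=1 → 1.
Total orbitals: 1.

1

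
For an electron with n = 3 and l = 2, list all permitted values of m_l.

m_l takes every integer from −l to +l. With l = 2 that gives the 5 values -2, -1, 0, 1, 2.

-2, -1, 0, 1, 2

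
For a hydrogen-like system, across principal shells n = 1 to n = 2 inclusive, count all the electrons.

Shell n has n² orbitals: 1²=1 + 2²=4 = 5 orbitals.
Two spin states per orbital: 2 × 5 = 10 electrons.

10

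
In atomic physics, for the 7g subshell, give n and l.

n = 7, l = 4

The leading integer gives n = 7; the letter 'g' means l = 4.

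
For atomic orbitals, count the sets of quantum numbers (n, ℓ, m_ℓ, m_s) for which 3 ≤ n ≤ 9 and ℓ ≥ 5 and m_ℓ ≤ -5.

40

Count contributing orbitals for each principal shell:
n=6 → 1; n=7 → 3; n=8 → 6; n=9 → 10.
Orbitals: 1 + 3 + 6 + 10 = 20. Including both spin states (m_s = ±1/2) gives 2 × 20 = 40 states.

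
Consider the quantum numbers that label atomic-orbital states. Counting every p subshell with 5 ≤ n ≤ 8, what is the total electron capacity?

A p subshell (l = 1) exists for every n ≥ 2, so shells n = 5, 6, 7, 8 each contribute one — 4 subshells.
Since each p subshell holds 2(2·1+1) = 6 electrons, the total is 4 × 6 = 24.

24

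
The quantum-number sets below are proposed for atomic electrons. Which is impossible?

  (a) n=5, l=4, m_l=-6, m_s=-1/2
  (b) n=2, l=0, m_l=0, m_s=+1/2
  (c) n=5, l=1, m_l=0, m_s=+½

(a)

(a) has |m_l| = 6 > l = 4, violating −l ≤ m_l ≤ l.
The remaining sets (b), (c) satisfy all four rules.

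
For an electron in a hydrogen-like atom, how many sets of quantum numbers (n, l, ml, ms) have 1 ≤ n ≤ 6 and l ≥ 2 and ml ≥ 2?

Per-shell orbital counts meeting the constraint:
n=3 → 1; n=4 → 3; n=5 → 6; n=6 → 10.
Orbitals: 1 + 3 + 6 + 10 = 20. Including both spin states (ms = ±1/2) gives 2 × 20 = 40 states.

40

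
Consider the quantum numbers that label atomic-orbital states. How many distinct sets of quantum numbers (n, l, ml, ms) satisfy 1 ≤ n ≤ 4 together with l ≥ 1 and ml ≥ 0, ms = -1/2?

16

Treat each shell separately and count matching orbitals:
n=2 → 2; n=3 → 5; n=4 → 9.
Orbitals: 2 + 5 + 9 = 16. With ms fixed to -1/2 there is one state per orbital, so 16 states.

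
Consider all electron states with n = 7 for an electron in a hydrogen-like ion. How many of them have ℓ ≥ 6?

Contributions: ℓ=6 → 13.
Orbitals: 13. Each orbital carries two spin states, so 13 × 2 = 26 states.

26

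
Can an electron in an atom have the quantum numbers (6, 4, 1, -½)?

n = 6 is a positive integer. l = 4 satisfies 0 ≤ l ≤ n−1 = 5. m_l = 1 lies in the range −l … +l (here −4 … 4). m_s = -1/2 is one of ±1/2.
All four constraints are satisfied.

Yes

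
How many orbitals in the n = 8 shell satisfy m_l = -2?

6

Contributions: l=2 → 1; l=3 → 1; l=4 → 1; l=5 → 1; l=6 → 1; l=7 → 1.
Total orbitals: 1 + 1 + 1 + 1 + 1 + 1 = 6.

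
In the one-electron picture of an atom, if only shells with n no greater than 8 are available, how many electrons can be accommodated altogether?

408

Total orbitals = 1² + 2² + 3² + 4² + 5² + 6² + 7² + 8² = 204. Doubling for spin gives 408 electrons.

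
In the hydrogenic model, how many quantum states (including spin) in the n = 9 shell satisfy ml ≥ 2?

With n = 9 the allowed l are 0, 1, …, 8.
Contributions: l=2 → 1; l=3 → 2; l=4 → 3; l=5 → 4; l=6 → 5; l=7 → 6; l=8 → 7.
Orbitals: 1 + 2 + 3 + 4 + 5 + 6 + 7 = 28. Each orbital carries two spin states, so 28 × 2 = 56 states.

56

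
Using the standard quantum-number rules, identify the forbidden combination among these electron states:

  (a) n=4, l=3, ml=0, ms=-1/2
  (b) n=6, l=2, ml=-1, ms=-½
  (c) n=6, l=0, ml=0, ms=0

(c) has ms = 0, but an electron's spin must be ±1/2.
The remaining sets (a), (b) satisfy all four rules.

(c)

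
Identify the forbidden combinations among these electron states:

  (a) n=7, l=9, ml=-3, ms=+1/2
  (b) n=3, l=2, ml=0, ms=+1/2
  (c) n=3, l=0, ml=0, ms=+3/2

(a) has l = 9 ≥ n = 7, violating 0 ≤ l ≤ n−1.
(c) has ms = +3/2, but an electron's spin must be ±1/2.
The remaining set (b) satisfies all four rules.

(a) and (c)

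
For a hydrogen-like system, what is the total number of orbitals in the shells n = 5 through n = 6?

61

Shell n has n² orbitals: 5²=25 + 6²=36 = 61 orbitals.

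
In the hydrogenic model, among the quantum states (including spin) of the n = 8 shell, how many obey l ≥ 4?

For n = 8, l ranges over 0 … 7.
Contributions: l=4 → 9; l=5 → 11; l=6 → 13; l=7 → 15.
Orbitals: 9 + 11 + 13 + 15 = 48. Each orbital carries two spin states, so 48 × 2 = 96 states.

96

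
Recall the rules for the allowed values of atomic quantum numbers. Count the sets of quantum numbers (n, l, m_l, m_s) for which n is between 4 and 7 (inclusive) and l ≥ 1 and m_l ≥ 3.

40

Work shell by shell — for each n, count the (l, m_l) pairs that satisfy l ≥ 1 and m_l ≥ 3:
n=4 → 1; n=5 → 3; n=6 → 6; n=7 → 10.
Orbitals: 1 + 3 + 6 + 10 = 20. Including both spin states (m_s = ±1/2) gives 2 × 20 = 40 states.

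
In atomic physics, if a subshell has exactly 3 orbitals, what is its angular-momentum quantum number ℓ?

ℓ = 1 (p)

2ℓ+1 = 3 gives ℓ = 1.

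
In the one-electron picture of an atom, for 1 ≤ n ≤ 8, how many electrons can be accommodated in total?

Total orbitals = 1² + 2² + 3² + 4² + 5² + 6² + 7² + 8² = 204. Doubling for spin gives 408 electrons.

408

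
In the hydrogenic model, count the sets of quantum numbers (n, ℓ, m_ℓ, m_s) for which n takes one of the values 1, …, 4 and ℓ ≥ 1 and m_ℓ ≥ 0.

32

Per-shell orbital counts meeting the constraint:
n=2 → 2; n=3 → 5; n=4 → 9.
Orbitals: 2 + 5 + 9 = 16. Including both spin states (m_s = ±1/2) gives 2 × 16 = 32 states.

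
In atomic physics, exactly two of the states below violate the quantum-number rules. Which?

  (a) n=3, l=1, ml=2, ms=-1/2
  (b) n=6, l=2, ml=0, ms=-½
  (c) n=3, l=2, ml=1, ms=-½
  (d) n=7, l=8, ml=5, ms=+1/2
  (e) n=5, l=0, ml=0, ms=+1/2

(a) has |ml| = 2 > l = 1, violating −l ≤ ml ≤ l.
(d) has l = 8 ≥ n = 7, violating 0 ≤ l ≤ n−1.
The remaining sets (b), (c), (e) satisfy all four rules.

(a) and (d)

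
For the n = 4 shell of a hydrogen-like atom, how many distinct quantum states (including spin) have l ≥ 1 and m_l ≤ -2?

With n = 4 the allowed l are 0, 1, …, 3.
Orbitals with l ≥ 1 and m_l ≤ -2, by l: l=2 → 1; l=3 → 2.
Orbitals: 1 + 2 = 3. Each orbital carries two spin states, so 3 × 2 = 6 states.

6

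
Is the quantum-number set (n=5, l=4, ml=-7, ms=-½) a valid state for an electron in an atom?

No

The magnetic quantum number must satisfy −l ≤ ml ≤ l. With l = 4, ml can only be -4, -3, -2, -1, 0, 1, 2, 3, 4, so ml = -7 is forbidden.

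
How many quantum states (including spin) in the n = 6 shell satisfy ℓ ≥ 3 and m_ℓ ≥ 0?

With n = 6 the allowed ℓ are 0, 1, …, 5.
Orbitals with ℓ ≥ 3 and m_ℓ ≥ 0, by ℓ: ℓ=3 → 4; ℓ=4 → 5; ℓ=5 → 6.
Orbitals: 4 + 5 + 6 = 15. Each orbital carries two spin states, so 15 × 2 = 30 states.

30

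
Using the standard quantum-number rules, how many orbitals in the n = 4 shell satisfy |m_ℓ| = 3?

For n = 4, ℓ ranges over 0 … 3.
Per ℓ-value: ℓ=3 → 2.
Total orbitals: 2.

2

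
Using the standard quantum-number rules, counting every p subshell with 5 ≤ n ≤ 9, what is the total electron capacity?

30

A p subshell (l = 1) exists for every n ≥ 2, so shells n = 5, 6, 7, 8, 9 each contribute one — 5 subshells.
Since each p subshell holds 2(2·1+1) = 6 electrons, the total is 5 × 6 = 30.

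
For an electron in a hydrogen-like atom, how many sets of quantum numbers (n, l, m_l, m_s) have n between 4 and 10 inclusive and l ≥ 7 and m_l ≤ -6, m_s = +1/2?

16

Work shell by shell — for each n, count the (l, m_l) pairs that satisfy l ≥ 7 and m_l ≤ -6:
n=8 → 2; n=9 → 5; n=10 → 9.
Orbitals: 2 + 5 + 9 = 16. With m_s fixed to +1/2 there is one state per orbital, so 16 states.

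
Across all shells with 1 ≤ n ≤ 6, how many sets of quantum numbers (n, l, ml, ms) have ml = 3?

Per-shell orbital counts meeting the constraint:
n=4 → 1; n=5 → 2; n=6 → 3.
Orbitals: 1 + 2 + 3 = 6. Including both spin states (ms = ±1/2) gives 2 × 6 = 12 states.

12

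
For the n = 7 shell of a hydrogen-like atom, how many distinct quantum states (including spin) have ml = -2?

10

Go through l = 0, …, 6 (the values permitted for n = 7).
Orbitals with ml = -2, by l: l=2 → 1; l=3 → 1; l=4 → 1; l=5 → 1; l=6 → 1.
Orbitals: 1 + 1 + 1 + 1 + 1 = 5. Each orbital carries two spin states, so 5 × 2 = 10 states.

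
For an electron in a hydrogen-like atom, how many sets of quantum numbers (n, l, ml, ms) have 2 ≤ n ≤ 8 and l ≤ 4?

258

Per-shell orbital counts meeting the constraint:
n=2 → 4; n=3 → 9; n=4 → 16; n=5 → 25; n=6 → 25; n=7 → 25; n=8 → 25.
Orbitals: 4 + 9 + 16 + 25 + 25 + 25 + 25 = 129. Including both spin states (ms = ±1/2) gives 2 × 129 = 258 states.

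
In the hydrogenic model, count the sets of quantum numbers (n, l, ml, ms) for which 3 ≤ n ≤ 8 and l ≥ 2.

Go shell by shell, enumerating (l, ml) with l ≥ 2:
n=3 → 5; n=4 → 12; n=5 → 21; n=6 → 32; n=7 → 45; n=8 → 60.
Orbitals: 5 + 12 + 21 + 32 + 45 + 60 = 175. Including both spin states (ms = ±1/2) gives 2 × 175 = 350 states.

350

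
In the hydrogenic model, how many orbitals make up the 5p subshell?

A subshell has 2l+1 orbitals; with l = 1, that's 3.

3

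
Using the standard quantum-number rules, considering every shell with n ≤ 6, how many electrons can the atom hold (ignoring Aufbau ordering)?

Total orbitals = 1² + 2² + 3² + 4² + 5² + 6² = 91. Doubling for spin gives 182 electrons.

182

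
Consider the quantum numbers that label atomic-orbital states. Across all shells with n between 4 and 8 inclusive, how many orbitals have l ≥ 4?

110

Treat each shell separately and count matching orbitals:
n=5 → 9; n=6 → 20; n=7 → 33; n=8 → 48.
Total orbitals: 9 + 20 + 33 + 48 = 110.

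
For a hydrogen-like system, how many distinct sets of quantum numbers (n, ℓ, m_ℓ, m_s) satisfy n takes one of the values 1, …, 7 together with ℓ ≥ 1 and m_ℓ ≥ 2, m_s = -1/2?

Go shell by shell, enumerating (ℓ, m_ℓ) with ℓ ≥ 1 and m_ℓ ≥ 2:
n=3 → 1; n=4 → 3; n=5 → 6; n=6 → 10; n=7 → 15.
Orbitals: 1 + 3 + 6 + 10 + 15 = 35. With m_s fixed to -1/2 there is one state per orbital, so 35 states.

35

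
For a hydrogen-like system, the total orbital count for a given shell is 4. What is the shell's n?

n = 2

n² = 4 ⇒ n = 2.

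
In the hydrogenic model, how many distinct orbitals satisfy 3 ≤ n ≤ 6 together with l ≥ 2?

70

Go shell by shell, enumerating (l, m_l) with l ≥ 2:
n=3 → 5; n=4 → 12; n=5 → 21; n=6 → 32.
Total orbitals: 5 + 12 + 21 + 32 = 70.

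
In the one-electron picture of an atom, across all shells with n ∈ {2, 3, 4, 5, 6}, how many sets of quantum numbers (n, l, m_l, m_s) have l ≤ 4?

158

Work shell by shell — for each n, count the (l, m_l) pairs that satisfy l ≤ 4:
n=2 → 4; n=3 → 9; n=4 → 16; n=5 → 25; n=6 → 25.
Orbitals: 4 + 9 + 16 + 25 + 25 = 79. Including both spin states (m_s = ±1/2) gives 2 × 79 = 158 states.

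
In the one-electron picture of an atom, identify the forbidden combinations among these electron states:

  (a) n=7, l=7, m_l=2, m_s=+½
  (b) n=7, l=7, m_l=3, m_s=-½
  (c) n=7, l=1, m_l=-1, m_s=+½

(a) has l = 7 ≥ n = 7, violating 0 ≤ l ≤ n−1.
(b) has l = 7 ≥ n = 7, violating 0 ≤ l ≤ n−1.
The remaining set (c) satisfies all four rules.

(a) and (b)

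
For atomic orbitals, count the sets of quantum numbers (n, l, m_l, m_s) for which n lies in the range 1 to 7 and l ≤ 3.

156

For each n in the range, tally the orbitals obeying l ≤ 3:
n=1 → 1; n=2 → 4; n=3 → 9; n=4 → 16; n=5 → 16; n=6 → 16; n=7 → 16.
Orbitals: 1 + 4 + 9 + 16 + 16 + 16 + 16 = 78. Including both spin states (m_s = ±1/2) gives 2 × 78 = 156 states.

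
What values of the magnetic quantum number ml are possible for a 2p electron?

The 2p subshell has l = 1, and ml takes every integer from −l to +l. With l = 1 that gives the 3 values -1, 0, 1.

-1, 0, 1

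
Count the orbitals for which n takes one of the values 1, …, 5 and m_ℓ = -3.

Count contributing orbitals for each principal shell:
n=4 → 1; n=5 → 2.
Total orbitals: 1 + 2 = 3.

3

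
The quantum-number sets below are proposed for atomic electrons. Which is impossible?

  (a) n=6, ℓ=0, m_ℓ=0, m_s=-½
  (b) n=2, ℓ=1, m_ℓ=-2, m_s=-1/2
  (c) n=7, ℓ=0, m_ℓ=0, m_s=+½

(b)

(b) has |m_ℓ| = 2 > ℓ = 1, violating −ℓ ≤ m_ℓ ≤ ℓ.
The remaining sets (a), (c) satisfy all four rules.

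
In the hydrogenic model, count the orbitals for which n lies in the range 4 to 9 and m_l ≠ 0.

Work shell by shell — for each n, count the (l, m_l) pairs that satisfy m_l ≠ 0:
n=4 → 12; n=5 → 20; n=6 → 30; n=7 → 42; n=8 → 56; n=9 → 72.
Total orbitals: 12 + 20 + 30 + 42 + 56 + 72 = 232.

232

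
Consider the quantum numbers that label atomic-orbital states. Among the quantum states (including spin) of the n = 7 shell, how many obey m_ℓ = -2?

Go through ℓ = 0, …, 6 (the values permitted for n = 7).
Contributions: ℓ=2 → 1; ℓ=3 → 1; ℓ=4 → 1; ℓ=5 → 1; ℓ=6 → 1.
Orbitals: 1 + 1 + 1 + 1 + 1 = 5. Each orbital carries two spin states, so 5 × 2 = 10 states.

10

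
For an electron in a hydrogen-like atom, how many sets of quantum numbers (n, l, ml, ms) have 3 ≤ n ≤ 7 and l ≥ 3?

180

Go shell by shell, enumerating (l, ml) with l ≥ 3:
n=4 → 7; n=5 → 16; n=6 → 27; n=7 → 40.
Orbitals: 7 + 16 + 27 + 40 = 90. Including both spin states (ms = ±1/2) gives 2 × 90 = 180 states.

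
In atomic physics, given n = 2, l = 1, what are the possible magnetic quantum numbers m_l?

-1, 0, 1

m_l takes every integer from −l to +l. With l = 1 that gives the 3 values -1, 0, 1.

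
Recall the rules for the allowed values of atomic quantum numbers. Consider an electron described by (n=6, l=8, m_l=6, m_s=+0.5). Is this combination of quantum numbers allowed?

The orbital quantum number must satisfy 0 ≤ l ≤ n−1. With n = 6 the allowed l values are 0, 1, 2, 3, 4, 5, so l = 8 is out of range.

Invalid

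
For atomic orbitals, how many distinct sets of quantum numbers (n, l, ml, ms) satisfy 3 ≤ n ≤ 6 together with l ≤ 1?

Count contributing orbitals for each principal shell:
n=3 → 4; n=4 → 4; n=5 → 4; n=6 → 4.
Orbitals: 4 + 4 + 4 + 4 = 16. Including both spin states (ms = ±1/2) gives 2 × 16 = 32 states.

32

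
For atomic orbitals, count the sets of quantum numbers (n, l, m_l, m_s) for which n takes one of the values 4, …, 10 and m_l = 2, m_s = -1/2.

35

Treat each shell separately and count matching orbitals:
n=4 → 2; n=5 → 3; n=6 → 4; n=7 → 5; n=8 → 6; n=9 → 7; n=10 → 8.
Orbitals: 2 + 3 + 4 + 5 + 6 + 7 + 8 = 35. With m_s fixed to -1/2 there is one state per orbital, so 35 states.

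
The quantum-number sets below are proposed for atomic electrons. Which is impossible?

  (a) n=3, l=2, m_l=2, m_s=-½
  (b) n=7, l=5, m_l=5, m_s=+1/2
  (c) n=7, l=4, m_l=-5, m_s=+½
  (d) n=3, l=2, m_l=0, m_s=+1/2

(c)

(c) has |m_l| = 5 > l = 4, violating −l ≤ m_l ≤ l.
The remaining sets (a), (b), (d) satisfy all four rules.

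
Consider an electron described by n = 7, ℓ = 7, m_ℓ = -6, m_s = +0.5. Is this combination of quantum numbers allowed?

The orbital quantum number must satisfy 0 ≤ ℓ ≤ n−1. With n = 7 the allowed ℓ values are 0, 1, 2, 3, 4, 5, 6, so ℓ = 7 is out of range.

No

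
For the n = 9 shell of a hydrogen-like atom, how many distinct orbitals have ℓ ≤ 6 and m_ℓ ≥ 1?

With n = 9 the allowed ℓ are 0, 1, …, 8.
Per ℓ-value: ℓ=1 → 1; ℓ=2 → 2; ℓ=3 → 3; ℓ=4 → 4; ℓ=5 → 5; ℓ=6 → 6.
Total orbitals: 1 + 2 + 3 + 4 + 5 + 6 = 21.

21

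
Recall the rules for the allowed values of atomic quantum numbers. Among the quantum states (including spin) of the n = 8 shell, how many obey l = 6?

Orbitals with l = 6, by l: l=6 → 13.
Orbitals: 13. Each orbital carries two spin states, so 13 × 2 = 26 states.

26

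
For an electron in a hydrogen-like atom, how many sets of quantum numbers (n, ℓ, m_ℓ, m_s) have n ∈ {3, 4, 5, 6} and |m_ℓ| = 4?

Go shell by shell, enumerating (ℓ, m_ℓ) with |m_ℓ| = 4:
n=5 → 2; n=6 → 4.
Orbitals: 2 + 4 = 6. Including both spin states (m_s = ±1/2) gives 2 × 6 = 12 states.

12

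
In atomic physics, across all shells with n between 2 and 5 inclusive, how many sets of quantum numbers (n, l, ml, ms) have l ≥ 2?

Go shell by shell, enumerating (l, ml) with l ≥ 2:
n=3 → 5; n=4 → 12; n=5 → 21.
Orbitals: 5 + 12 + 21 = 38. Including both spin states (ms = ±1/2) gives 2 × 38 = 76 states.

76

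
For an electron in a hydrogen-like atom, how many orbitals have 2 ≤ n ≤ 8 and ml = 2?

Per-shell orbital counts meeting the constraint:
n=3 → 1; n=4 → 2; n=5 → 3; n=6 → 4; n=7 → 5; n=8 → 6.
Total orbitals: 1 + 2 + 3 + 4 + 5 + 6 = 21.

21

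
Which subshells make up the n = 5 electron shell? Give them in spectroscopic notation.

5s, 5p, 5d, 5f, 5g

For n = 5, l runs from 0 to 4. In spectroscopic notation l = 0,1,2,… ↔ s,p,d,f,g,h,i, so the subshells are 5s, 5p, 5d, 5f, 5g.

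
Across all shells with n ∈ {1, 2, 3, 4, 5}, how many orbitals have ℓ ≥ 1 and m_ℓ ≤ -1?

Per-shell orbital counts meeting the constraint:
n=2 → 1; n=3 → 3; n=4 → 6; n=5 → 10.
Total orbitals: 1 + 3 + 6 + 10 = 20.

20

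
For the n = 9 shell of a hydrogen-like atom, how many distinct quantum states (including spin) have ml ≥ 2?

The n = 9 shell has l = 0 through 8; check each.
The (l, ml) pairs meeting ml ≥ 2 give: l=2 → 1; l=3 → 2; l=4 → 3; l=5 → 4; l=6 → 5; l=7 → 6; l=8 → 7.
Orbitals: 1 + 2 + 3 + 4 + 5 + 6 + 7 = 28. Each orbital carries two spin states, so 28 × 2 = 56 states.

56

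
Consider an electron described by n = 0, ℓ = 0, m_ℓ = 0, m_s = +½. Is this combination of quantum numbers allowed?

No

The principal quantum number must be a positive integer (n ≥ 1), but here n = 0.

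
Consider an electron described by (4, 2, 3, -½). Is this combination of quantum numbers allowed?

The magnetic quantum number must satisfy −l ≤ m_l ≤ l. With l = 2, m_l can only be -2, -1, 0, 1, 2, so m_l = 3 is forbidden.

No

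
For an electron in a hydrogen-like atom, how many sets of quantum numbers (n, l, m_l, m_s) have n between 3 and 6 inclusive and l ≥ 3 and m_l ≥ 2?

Work shell by shell — for each n, count the (l, m_l) pairs that satisfy l ≥ 3 and m_l ≥ 2:
n=4 → 2; n=5 → 5; n=6 → 9.
Orbitals: 2 + 5 + 9 = 16. Including both spin states (m_s = ±1/2) gives 2 × 16 = 32 states.

32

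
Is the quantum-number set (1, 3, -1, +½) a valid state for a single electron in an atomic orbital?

Not allowed

The orbital quantum number must satisfy 0 ≤ l ≤ n−1. With n = 1 the allowed l values are 0, so l = 3 is out of range.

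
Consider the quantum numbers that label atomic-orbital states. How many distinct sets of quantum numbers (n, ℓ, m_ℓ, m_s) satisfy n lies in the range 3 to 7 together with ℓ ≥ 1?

260

Work shell by shell — for each n, count the (ℓ, m_ℓ) pairs that satisfy ℓ ≥ 1:
n=3 → 8; n=4 → 15; n=5 → 24; n=6 → 35; n=7 → 48.
Orbitals: 8 + 15 + 24 + 35 + 48 = 130. Including both spin states (m_s = ±1/2) gives 2 × 130 = 260 states.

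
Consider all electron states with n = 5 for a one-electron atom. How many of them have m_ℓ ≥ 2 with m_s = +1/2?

Go through ℓ = 0, …, 4 (the values permitted for n = 5).
The (ℓ, m_ℓ) pairs meeting m_ℓ ≥ 2 give: ℓ=2 → 1; ℓ=3 → 2; ℓ=4 → 3.
Orbitals: 1 + 2 + 3 = 6. With m_s fixed to a single value there is one state per orbital, giving 6 states.

6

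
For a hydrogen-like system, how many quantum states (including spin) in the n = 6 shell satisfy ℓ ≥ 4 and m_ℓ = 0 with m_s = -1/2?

With n = 6 the allowed ℓ are 0, 1, …, 5.
Contributions: ℓ=4 → 1; ℓ=5 → 1.
Orbitals: 1 + 1 = 2. With m_s fixed to a single value there is one state per orbital, giving 2 states.

2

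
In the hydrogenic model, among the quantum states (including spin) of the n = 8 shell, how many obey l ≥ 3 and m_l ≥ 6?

6

Contributions: l=6 → 1; l=7 → 2.
Orbitals: 1 + 2 = 3. Each orbital carries two spin states, so 3 × 2 = 6 states.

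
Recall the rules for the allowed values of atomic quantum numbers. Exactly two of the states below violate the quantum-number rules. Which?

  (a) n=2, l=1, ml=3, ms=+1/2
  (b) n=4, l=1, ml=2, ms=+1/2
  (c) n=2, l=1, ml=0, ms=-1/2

(a) has |ml| = 3 > l = 1, violating −l ≤ ml ≤ l.
(b) has |ml| = 2 > l = 1, violating −l ≤ ml ≤ l.
The remaining set (c) satisfies all four rules.

(a) and (b)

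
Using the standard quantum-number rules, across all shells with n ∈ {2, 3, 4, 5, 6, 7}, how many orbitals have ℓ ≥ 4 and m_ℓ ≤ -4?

For each n in the range, tally the orbitals obeying ℓ ≥ 4 and m_ℓ ≤ -4:
n=5 → 1; n=6 → 3; n=7 → 6.
Total orbitals: 1 + 3 + 6 = 10.

10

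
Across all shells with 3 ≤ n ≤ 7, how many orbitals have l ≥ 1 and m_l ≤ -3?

20

Per-shell orbital counts meeting the constraint:
n=4 → 1; n=5 → 3; n=6 → 6; n=7 → 10.
Total orbitals: 1 + 3 + 6 + 10 = 20.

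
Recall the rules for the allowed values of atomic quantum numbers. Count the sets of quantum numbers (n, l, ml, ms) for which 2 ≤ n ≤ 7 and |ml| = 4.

Treat each shell separately and count matching orbitals:
n=5 → 2; n=6 → 4; n=7 → 6.
Orbitals: 2 + 4 + 6 = 12. Including both spin states (ms = ±1/2) gives 2 × 12 = 24 states.

24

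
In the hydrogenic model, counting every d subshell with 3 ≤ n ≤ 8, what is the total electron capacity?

60

A d subshell (l = 2) exists for every n ≥ 3, so shells n = 3, 4, 5, 6, 7, 8 each contribute one — 6 subshells.
Since each d subshell holds 2(2·2+1) = 10 electrons, the total is 6 × 10 = 60.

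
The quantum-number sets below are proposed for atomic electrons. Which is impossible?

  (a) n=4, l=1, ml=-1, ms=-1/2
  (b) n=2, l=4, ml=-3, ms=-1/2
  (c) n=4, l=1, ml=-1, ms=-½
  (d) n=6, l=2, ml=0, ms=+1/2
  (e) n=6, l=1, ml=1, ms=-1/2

(b) has l = 4 ≥ n = 2, violating 0 ≤ l ≤ n−1.
The remaining sets (a), (c), (d), (e) satisfy all four rules.

(b)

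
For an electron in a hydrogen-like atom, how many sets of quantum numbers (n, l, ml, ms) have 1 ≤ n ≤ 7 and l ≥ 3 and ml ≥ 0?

100

For each n in the range, tally the orbitals obeying l ≥ 3 and ml ≥ 0:
n=4 → 4; n=5 → 9; n=6 → 15; n=7 → 22.
Orbitals: 4 + 9 + 15 + 22 = 50. Including both spin states (ms = ±1/2) gives 2 × 50 = 100 states.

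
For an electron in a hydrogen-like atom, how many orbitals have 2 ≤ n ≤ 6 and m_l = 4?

3

Treat each shell separately and count matching orbitals:
n=5 → 1; n=6 → 2.
Total orbitals: 1 + 2 = 3.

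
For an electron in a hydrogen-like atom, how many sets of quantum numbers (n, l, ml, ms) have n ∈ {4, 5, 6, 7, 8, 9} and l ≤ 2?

108

Treat each shell separately and count matching orbitals:
n=4 → 9; n=5 → 9; n=6 → 9; n=7 → 9; n=8 → 9; n=9 → 9.
Orbitals: 9 + 9 + 9 + 9 + 9 + 9 = 54. Including both spin states (ms = ±1/2) gives 2 × 54 = 108 states.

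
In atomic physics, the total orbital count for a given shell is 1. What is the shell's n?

n = 1

n² = 1 ⇒ n = 1.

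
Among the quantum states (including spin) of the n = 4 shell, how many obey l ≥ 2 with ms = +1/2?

With n = 4 the allowed l are 0, 1, …, 3.
The (l, ml) pairs meeting l ≥ 2 give: l=2 → 5; l=3 → 7.
Orbitals: 5 + 7 = 12. With ms fixed to a single value there is one state per orbital, giving 12 states.

12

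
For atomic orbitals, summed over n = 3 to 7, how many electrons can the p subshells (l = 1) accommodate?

A p subshell (l = 1) exists for every n ≥ 2, so shells n = 3, 4, 5, 6, 7 each contribute one — 5 subshells.
Since each p subshell holds 2(2·1+1) = 6 electrons, the total is 5 × 6 = 30.

30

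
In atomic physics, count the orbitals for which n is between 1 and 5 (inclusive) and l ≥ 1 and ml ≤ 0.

Per-shell orbital counts meeting the constraint:
n=2 → 2; n=3 → 5; n=4 → 9; n=5 → 14.
Total orbitals: 2 + 5 + 9 + 14 = 30.

30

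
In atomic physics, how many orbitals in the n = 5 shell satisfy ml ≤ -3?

3

Go through l = 0, …, 4 (the values permitted for n = 5).
Per l-value: l=3 → 1; l=4 → 2.
Total orbitals: 1 + 2 = 3.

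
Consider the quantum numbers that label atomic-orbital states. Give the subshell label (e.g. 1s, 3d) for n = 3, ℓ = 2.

ℓ = 2 corresponds to the letter 'd', so the subshell is 3d.

3d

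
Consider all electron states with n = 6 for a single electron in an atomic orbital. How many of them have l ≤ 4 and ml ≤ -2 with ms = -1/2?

The n = 6 shell has l = 0 through 5; check each.
Orbitals with l ≤ 4 and ml ≤ -2, by l: l=2 → 1; l=3 → 2; l=4 → 3.
Orbitals: 1 + 2 + 3 = 6. With ms fixed to a single value there is one state per orbital, giving 6 states.

6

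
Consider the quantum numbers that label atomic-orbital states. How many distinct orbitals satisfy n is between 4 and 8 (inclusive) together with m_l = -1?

For each n in the range, tally the orbitals obeying m_l = -1:
n=4 → 3; n=5 → 4; n=6 → 5; n=7 → 6; n=8 → 7.
Total orbitals: 3 + 4 + 5 + 6 + 7 = 25.

25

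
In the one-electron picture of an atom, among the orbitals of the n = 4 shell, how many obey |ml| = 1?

6

The n = 4 shell has l = 0 through 3; check each.
The (l, ml) pairs meeting |ml| = 1 give: l=1 → 2; l=2 → 2; l=3 → 2.
Total orbitals: 2 + 2 + 2 = 6.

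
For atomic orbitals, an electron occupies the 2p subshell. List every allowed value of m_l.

-1, 0, 1

The 2p subshell has l = 1, and m_l takes every integer from −l to +l. With l = 1 that gives the 3 values -1, 0, 1.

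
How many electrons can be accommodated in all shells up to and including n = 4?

Total orbitals = 1² + 2² + 3² + 4² = 30. Doubling for spin gives 60 electrons.

60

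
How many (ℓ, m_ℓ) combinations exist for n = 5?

The n = 5 shell contains n² = 5² = 25 orbitals.

25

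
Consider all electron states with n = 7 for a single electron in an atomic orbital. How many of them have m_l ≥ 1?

42

Orbitals with m_l ≥ 1, by l: l=1 → 1; l=2 → 2; l=3 → 3; l=4 → 4; l=5 → 5; l=6 → 6.
Orbitals: 1 + 2 + 3 + 4 + 5 + 6 = 21. Each orbital carries two spin states, so 21 × 2 = 42 states.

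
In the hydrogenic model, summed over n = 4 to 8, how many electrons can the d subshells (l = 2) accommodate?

A d subshell (l = 2) exists for every n ≥ 3, so shells n = 4, 5, 6, 7, 8 each contribute one — 5 subshells.
Since each d subshell holds 2(2·2+1) = 10 electrons, the total is 5 × 10 = 50.

50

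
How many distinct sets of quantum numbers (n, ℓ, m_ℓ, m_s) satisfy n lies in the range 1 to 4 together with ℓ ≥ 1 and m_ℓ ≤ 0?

32

Go shell by shell, enumerating (ℓ, m_ℓ) with ℓ ≥ 1 and m_ℓ ≤ 0:
n=2 → 2; n=3 → 5; n=4 → 9.
Orbitals: 2 + 5 + 9 = 16. Including both spin states (m_s = ±1/2) gives 2 × 16 = 32 states.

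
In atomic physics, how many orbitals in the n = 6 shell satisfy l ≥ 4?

For n = 6, l ranges over 0 … 5.
Contributions: l=4 → 9; l=5 → 11.
Total orbitals: 9 + 11 = 20.

20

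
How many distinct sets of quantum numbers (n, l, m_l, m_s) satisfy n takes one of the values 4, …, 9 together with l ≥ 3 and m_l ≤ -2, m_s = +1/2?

77

Count contributing orbitals for each principal shell:
n=4 → 2; n=5 → 5; n=6 → 9; n=7 → 14; n=8 → 20; n=9 → 27.
Orbitals: 2 + 5 + 9 + 14 + 20 + 27 = 77. With m_s fixed to +1/2 there is one state per orbital, so 77 states.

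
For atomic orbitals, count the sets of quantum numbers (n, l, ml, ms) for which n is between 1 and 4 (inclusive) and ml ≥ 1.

Treat each shell separately and count matching orbitals:
n=2 → 1; n=3 → 3; n=4 → 6.
Orbitals: 1 + 3 + 6 = 10. Including both spin states (ms = ±1/2) gives 2 × 10 = 20 states.

20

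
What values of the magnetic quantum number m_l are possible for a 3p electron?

The 3p subshell has l = 1, and m_l takes every integer from −l to +l. With l = 1 that gives the 3 values -1, 0, 1.

-1, 0, 1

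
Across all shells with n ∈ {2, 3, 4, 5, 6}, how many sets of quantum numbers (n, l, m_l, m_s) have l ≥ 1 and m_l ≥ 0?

Count contributing orbitals for each principal shell:
n=2 → 2; n=3 → 5; n=4 → 9; n=5 → 14; n=6 → 20.
Orbitals: 2 + 5 + 9 + 14 + 20 = 50. Including both spin states (m_s = ±1/2) gives 2 × 50 = 100 states.

100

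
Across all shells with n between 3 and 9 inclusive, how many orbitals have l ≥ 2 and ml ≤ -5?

Work shell by shell — for each n, count the (l, ml) pairs that satisfy l ≥ 2 and ml ≤ -5:
n=6 → 1; n=7 → 3; n=8 → 6; n=9 → 10.
Total orbitals: 1 + 3 + 6 + 10 = 20.

20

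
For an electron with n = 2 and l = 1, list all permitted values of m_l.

m_l takes every integer from −l to +l. With l = 1 that gives the 3 values -1, 0, 1.

-1, 0, 1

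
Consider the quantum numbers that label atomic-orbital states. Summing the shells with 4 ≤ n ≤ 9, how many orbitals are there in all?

Shell n has n² orbitals: 4²=16 + 5²=25 + 6²=36 + 7²=49 + 8²=64 + 9²=81 = 271 orbitals.

271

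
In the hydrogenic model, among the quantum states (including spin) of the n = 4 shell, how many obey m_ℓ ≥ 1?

Go through ℓ = 0, …, 3 (the values permitted for n = 4).
The (ℓ, m_ℓ) pairs meeting m_ℓ ≥ 1 give: ℓ=1 → 1; ℓ=2 → 2; ℓ=3 → 3.
Orbitals: 1 + 2 + 3 = 6. Each orbital carries two spin states, so 6 × 2 = 12 states.

12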